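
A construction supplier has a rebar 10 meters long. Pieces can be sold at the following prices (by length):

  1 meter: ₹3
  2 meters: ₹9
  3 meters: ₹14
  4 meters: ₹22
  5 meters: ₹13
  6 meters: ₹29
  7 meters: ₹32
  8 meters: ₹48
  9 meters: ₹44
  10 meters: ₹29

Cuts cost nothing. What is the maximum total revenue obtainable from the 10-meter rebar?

Consider every possible first cut. best[k] is the best of p[i]+best[k−i] over all sellable i≤k.
best[1] = 3
best[2] = max(3+3, 9+0) = 9
best[3] = max(3+9, 9+3, 14+0) = 14
best[4] = max(3+14, 9+9, 14+3, 22+0) = 22
best[5] = max(3+22, 9+14, 14+9, 22+3, 13+0) = 25
best[6] = max(3+25, 9+22, 14+14, 22+9, 13+3, 29+0) = 31
best[7] = max(3+31, 9+25, 14+22, …, 29+3, 32+0) = 36
best[8] = max(3+36, 9+31, 14+25, …, 32+3, 48+0) = 48
best[9] = max(3+48, 9+36, 14+31, …, 48+3, 44+0) = 51
best[10] = max(3+51, 9+48, 14+36, …, 44+3, 29+0) = 57
One optimal cutting: 8 + 2 → ₹48 + ₹9 = ₹57.

57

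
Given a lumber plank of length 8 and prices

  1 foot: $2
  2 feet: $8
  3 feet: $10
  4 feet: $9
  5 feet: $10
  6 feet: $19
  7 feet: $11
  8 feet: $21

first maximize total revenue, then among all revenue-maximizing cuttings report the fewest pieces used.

Let r[k] be the best obtainable value from length k. For each k, try every first piece i and keep the best of price[i] + r[k−i].
r[1] = 2
r[2] = 8
r[3] = 10  (first piece 1, then r[2]=8)
r[4] = 16  (first piece 2, then r[2]=8)
r[5] = 18  (first piece 1, then r[4]=16)
r[6] = 24  (first piece 2, then r[4]=16)
r[7] = 26  (first piece 1, then r[6]=24)
r[8] = 32  (first piece 2, then r[6]=24)
Maximum revenue is $32.
Now minimize piece count subject to staying optimal: for each k, pieces[k] = 1 + min over i with p[i]+r[k−i]=r[k] of pieces[k−i].
pieces[5] = 2
pieces[6] = 3
pieces[7] = 3
pieces[8] = 4

4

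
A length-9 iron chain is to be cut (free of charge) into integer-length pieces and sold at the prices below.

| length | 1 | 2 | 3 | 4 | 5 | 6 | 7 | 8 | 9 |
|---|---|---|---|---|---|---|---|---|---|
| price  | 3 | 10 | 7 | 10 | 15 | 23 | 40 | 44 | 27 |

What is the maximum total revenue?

50

Let R[k] be the best obtainable value from length k. For each k, try every first piece i and keep the best of price[i] + R[k−i].
R[1] = 3
R[2] = 10
R[3] = 13  (first piece 1, then R[2]=10)
R[4] = 20  (first piece 2, then R[2]=10)
R[5] = 23  (first piece 1, then R[4]=20)
R[6] = 30  (first piece 2, then R[4]=20)
R[7] = 40
R[8] = 44
R[9] = 50  (first piece 2, then R[7]=40)
One optimal cutting: 7 + 2 → $40 + $10 = $50.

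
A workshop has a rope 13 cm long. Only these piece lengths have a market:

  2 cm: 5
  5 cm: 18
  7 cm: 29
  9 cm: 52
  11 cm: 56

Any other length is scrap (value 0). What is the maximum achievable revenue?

62

Build best[k] bottom-up: best[k] = max over allowed piece i of (p[i] + best[k−i]).
best[1] = 0
best[2] = 5
best[3] = 5
best[4] = 10  (first piece 2, then best[2]=5)
best[5] = 18
best[6] = 18
best[7] = 29
best[8] = 29
best[9] = 52
best[10] = 52
best[11] = 57  (first piece 2, then best[9]=52)
best[12] = 57
best[13] = 62  (first piece 2, then best[11]=57)
One optimal cutting: 9 + 2 + 2 → 62.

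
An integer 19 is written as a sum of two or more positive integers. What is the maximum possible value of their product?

Fill f[k] for k=2..19: at each k try every first piece i and multiply by the better of (k−i) uncut or f[k−i].
f[2] = 1×max(1,0) = 1×1 = 1
f[3] = max(1×2, 2×1) = 2
f[4] = max(1×3, 2×2, 3×1) = 4
f[5] = max(1×4, 2×3, 3×2, 4×1) = 6
f[6] = max(1×6, 2×4, 3×3, 4×2, 5×1) = 9
f[7] = max(1×9, 2×6, 3×4, 4×3, 5×2, 6×1) = 12
f[8] = max(1×12, 2×9, 3×6, …, 6×2, 7×1) = 18
f[9] = max(1×18, 2×12, 3×9, …, 7×2, 8×1) = 27
f[10] = max(1×27, 2×18, 3×12, …, 8×2, 9×1) = 36
f[11] = max(1×36, 2×27, 3×18, …, 9×2, 10×1) = 54
f[12] = max(1×54, 2×36, 3×27, …, 10×2, 11×1) = 81
f[13] = max(1×81, 2×54, 3×36, …, 11×2, 12×1) = 108
f[14] = max(1×108, 2×81, 3×54, …, 12×2, 13×1) = 162
f[15] = max(1×162, 2×108, 3×81, …, 13×2, 14×1) = 243
f[16] = max(1×243, 2×162, 3×108, …, 14×2, 15×1) = 324
f[17] = max(1×324, 2×243, 3×162, …, 15×2, 16×1) = 486
f[18] = max(1×486, 2×324, 3×243, …, 16×2, 17×1) = 729
f[19] = max(1×729, 2×486, 3×324, …, 17×2, 18×1) = 972
One optimal split: 3 + 3 + 3 + 3 + 3 + 2 + 2; product 3×3×3×3×3×2×2 = 972.

972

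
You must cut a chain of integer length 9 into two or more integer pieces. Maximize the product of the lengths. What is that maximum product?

Define P[k] = max over 1≤i<k of i · max(k−i, P[k−i]); the inner max lets the remainder stay uncut if that's better.
Small cases: P[2]=1.
P[3] = 1*max(2,1) = 1*2 = 2
P[4] = 2*max(2,1) = 2*2 = 4
P[5] = 2*max(3,2) = 2*3 = 6
P[6] = 3*max(3,2) = 3*3 = 9
P[7] = 2*max(5,6) = 2*6 = 12
P[8] = 2*max(6,9) = 2*9 = 18
P[9] = 3*max(6,9) = 3*9 = 27
One optimal split: 3 + 3 + 3; product 3*3*3 = 27.

27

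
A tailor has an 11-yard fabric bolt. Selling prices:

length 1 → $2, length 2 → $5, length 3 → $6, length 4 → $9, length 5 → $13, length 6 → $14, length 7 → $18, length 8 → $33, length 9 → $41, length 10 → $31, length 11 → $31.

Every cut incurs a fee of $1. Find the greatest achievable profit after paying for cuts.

45

Build net[k] bottom-up: net[k] = max over allowed piece i of (p[i] + net[k−i]) − 1 per cut.
net[1] = 2
net[2] = max(2+2-1, 5+0) = 5
net[3] = max(2+5-1, 5+2-1, 6+0) = 6
net[4] = max(2+6-1, 5+5-1, 6+2-1, 9+0) = 9
net[5] = max(2+9-1, 5+6-1, 6+5-1, 9+2-1, 13+0) = 13
net[6] = max(2+13-1, 5+9-1, 6+6-1, 9+5-1, 13+2-1, 14+0) = 14
net[7] = max(2+14-1, 5+13-1, 6+9-1, …, 14+2-1, 18+0) = 18
net[8] = max(2+18-1, 5+14-1, 6+13-1, …, 18+2-1, 33+0) = 33
net[9] = max(2+33-1, 5+18-1, 6+14-1, …, 33+2-1, 41+0) = 41
net[10] = max(2+41-1, 5+33-1, 6+18-1, …, 41+2-1, 31+0) = 42
net[11] = max(2+42-1, 5+41-1, 6+33-1, …, 31+2-1, 31+0) = 45
One optimal plan: pieces 9 + 2 (1 cut) → $46 − $1 = $45.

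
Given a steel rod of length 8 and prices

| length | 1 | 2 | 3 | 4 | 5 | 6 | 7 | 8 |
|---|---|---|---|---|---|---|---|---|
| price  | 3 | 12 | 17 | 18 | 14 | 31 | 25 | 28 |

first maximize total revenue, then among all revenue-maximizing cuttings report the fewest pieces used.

Build r[k] bottom-up: r[k] = max over allowed piece i of (p[i] + r[k−i]).
r[1] = 3
r[2] = max(3+3, 12+0) = 12
r[3] = max(3+12, 12+3, 17+0) = 17
r[4] = max(3+17, 12+12, 17+3, 18+0) = 24
r[5] = max(3+24, 12+17, 17+12, 18+3, 14+0) = 29
r[6] = max(3+29, 12+24, 17+17, 18+12, 14+3, 31+0) = 36
r[7] = max(3+36, 12+29, 17+24, …, 31+3, 25+0) = 41
r[8] = max(3+41, 12+36, 17+29, …, 25+3, 28+0) = 48
Maximum revenue is $48.
Now minimize piece count subject to staying optimal: for each k, pieces[k] = 1 + min over i with p[i]+r[k−i]=r[k] of pieces[k−i].
pieces[5] = 2
pieces[6] = 3
pieces[7] = 3
pieces[8] = 4

4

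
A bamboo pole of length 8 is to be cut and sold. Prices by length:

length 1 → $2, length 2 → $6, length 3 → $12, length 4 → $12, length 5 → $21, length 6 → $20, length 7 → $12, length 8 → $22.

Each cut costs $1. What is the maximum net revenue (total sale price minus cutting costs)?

32

Consider every possible first cut. r[k] is the best of p[i]+r[k−i] over all sellable i≤k, charging 1 whenever i<k.
r[1] = 2
r[2] = max(2+2-1, 6+0) = 6
r[3] = max(2+6-1, 6+2-1, 12+0) = 12
r[4] = max(2+12-1, 6+6-1, 12+2-1, 12+0) = 13
r[5] = max(2+13-1, 6+12-1, 12+6-1, 12+2-1, 21+0) = 21
r[6] = max(2+21-1, 6+13-1, 12+12-1, 12+6-1, 21+2-1, 20+0) = 23
r[7] = max(2+23-1, 6+21-1, 12+13-1, …, 20+2-1, 12+0) = 26
r[8] = max(2+26-1, 6+23-1, 12+21-1, …, 12+2-1, 22+0) = 32
One optimal plan: pieces 5 + 3 (1 cut) → $33 − $1 = $32.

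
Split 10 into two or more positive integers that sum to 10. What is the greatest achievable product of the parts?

36

Let m[k] be the best product for length k (with at least one cut). For each first piece i, the rest contributes max(k−i, m[k−i]).
Small cases: m[2]=1, m[3]=2, m[4]=4, m[5]=6.
m[6] = 3·max(3,2) = 3·3 = 9
m[7] = 2·max(5,6) = 2·6 = 12
m[8] = 2·max(6,9) = 2·9 = 18
m[9] = 3·max(6,9) = 3·9 = 27
m[10] = 2·max(8,18) = 2·18 = 36
One optimal split: 3 + 3 + 2 + 2; product 3·3·2·2 = 36.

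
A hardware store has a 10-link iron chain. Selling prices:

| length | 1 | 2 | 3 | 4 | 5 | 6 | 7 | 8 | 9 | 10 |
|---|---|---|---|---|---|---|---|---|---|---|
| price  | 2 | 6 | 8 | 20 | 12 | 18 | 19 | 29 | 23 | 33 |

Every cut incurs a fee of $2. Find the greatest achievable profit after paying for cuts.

42

Build net[k] bottom-up: net[k] = max over allowed piece i of (p[i] + net[k−i]) − 2 per cut.
net[1] = 2
net[2] = max(2+2-2, 6+0) = 6
net[3] = max(2+6-2, 6+2-2, 8+0) = 8
net[4] = max(2+8-2, 6+6-2, 8+2-2, 20+0) = 20
net[5] = max(2+20-2, 6+8-2, 8+6-2, 20+2-2, 12+0) = 20
net[6] = max(2+20-2, 6+20-2, 8+8-2, 20+6-2, 12+2-2, 18+0) = 24
net[7] = max(2+24-2, 6+20-2, 8+20-2, …, 18+2-2, 19+0) = 26
net[8] = max(2+26-2, 6+24-2, 8+20-2, …, 19+2-2, 29+0) = 38
net[9] = max(2+38-2, 6+26-2, 8+24-2, …, 29+2-2, 23+0) = 38
net[10] = max(2+38-2, 6+38-2, 8+26-2, …, 23+2-2, 33+0) = 42
One optimal plan: pieces 4 + 4 + 2 (2 cuts) → $46 − $4 = $42.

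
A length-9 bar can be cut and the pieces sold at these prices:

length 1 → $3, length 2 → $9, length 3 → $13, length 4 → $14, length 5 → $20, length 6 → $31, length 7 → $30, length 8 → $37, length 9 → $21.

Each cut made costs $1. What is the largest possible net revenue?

Let v[k] be the best obtainable value from length k. For each k, try every first piece i and keep the best of price[i] + v[k−i] minus the 1 cut fee when i<k.
v[1] = 3
v[2] = 9
v[3] = 13
v[4] = 17  (first piece 2, then v[2]=9)
v[5] = 21  (first piece 2, then v[3]=13)
v[6] = 31
v[7] = 33  (first piece 1, then v[6]=31)
v[8] = 39  (first piece 2, then v[6]=31)
v[9] = 43  (first piece 3, then v[6]=31)
One optimal plan: pieces 6 + 3 (1 cut) → $44 − $1 = $43.

43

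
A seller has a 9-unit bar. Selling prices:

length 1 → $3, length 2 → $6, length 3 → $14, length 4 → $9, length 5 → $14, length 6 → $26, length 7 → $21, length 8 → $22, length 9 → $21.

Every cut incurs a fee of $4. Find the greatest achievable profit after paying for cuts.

Consider every possible first cut. net[k] is the best of p[i]+net[k−i] over all sellable i≤k, charging 4 whenever i<k.
net[1] = 3
net[2] = 6
net[3] = 14
net[4] = 13  (first piece 1, then net[3]=14)
net[5] = 16  (first piece 2, then net[3]=14)
net[6] = 26
net[7] = 25  (first piece 1, then net[6]=26)
net[8] = 28  (first piece 2, then net[6]=26)
net[9] = 36  (first piece 3, then net[6]=26)
One optimal plan: pieces 6 + 3 (1 cut) → $40 − $4 = $36.

36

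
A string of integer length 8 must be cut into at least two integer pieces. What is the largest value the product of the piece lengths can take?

18

Define f[k] = max over 1≤i<k of i · max(k−i, f[k−i]); the inner max lets the remainder stay uncut if that's better.
f[2] = 1*max(1,0) = 1*1 = 1
f[3] = max(1*2, 2*1) = 2
f[4] = max(1*3, 2*2, 3*1) = 4
f[5] = max(1*4, 2*3, 3*2, 4*1) = 6
f[6] = max(1*6, 2*4, 3*3, 4*2, 5*1) = 9
f[7] = max(1*9, 2*6, 3*4, 4*3, 5*2, 6*1) = 12
f[8] = max(1*12, 2*9, 3*6, …, 6*2, 7*1) = 18
One optimal split: 3 + 3 + 2; product 3*3*2 = 18.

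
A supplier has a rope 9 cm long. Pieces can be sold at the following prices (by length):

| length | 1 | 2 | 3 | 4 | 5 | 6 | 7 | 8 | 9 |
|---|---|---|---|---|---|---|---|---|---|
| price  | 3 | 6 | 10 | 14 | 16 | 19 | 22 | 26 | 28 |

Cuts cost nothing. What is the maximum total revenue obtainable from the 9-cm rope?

31

Build best[k] bottom-up: best[k] = max over allowed piece i of (p[i] + best[k−i]).
best[1] = 3
best[2] = max(3+3, 6+0) = 6
best[3] = max(3+6, 6+3, 10+0) = 10
best[4] = max(3+10, 6+6, 10+3, 14+0) = 14
best[5] = max(3+14, 6+10, 10+6, 14+3, 16+0) = 17
best[6] = max(3+17, 6+14, 10+10, 14+6, 16+3, 19+0) = 20
best[7] = max(3+20, 6+17, 10+14, …, 19+3, 22+0) = 24
best[8] = max(3+24, 6+20, 10+17, …, 22+3, 26+0) = 28
best[9] = max(3+28, 6+24, 10+20, …, 26+3, 28+0) = 31
One optimal cutting: 4 + 4 + 1 → $14 + $14 + $3 = $31.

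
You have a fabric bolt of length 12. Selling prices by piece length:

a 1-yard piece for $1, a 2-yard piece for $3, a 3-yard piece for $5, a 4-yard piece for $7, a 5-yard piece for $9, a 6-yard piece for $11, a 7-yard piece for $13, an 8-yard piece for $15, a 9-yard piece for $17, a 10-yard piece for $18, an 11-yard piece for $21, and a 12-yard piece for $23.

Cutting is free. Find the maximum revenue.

23

Build v[k] bottom-up: v[k] = max over allowed piece i of (p[i] + v[k−i]).
v[1] = 1
v[2] = max(1+1, 3+0) = 3
v[3] = max(1+3, 3+1, 5+0) = 5
v[4] = max(1+5, 3+3, 5+1, 7+0) = 7
v[5] = max(1+7, 3+5, 5+3, 7+1, 9+0) = 9
v[6] = max(1+9, 3+7, 5+5, 7+3, 9+1, 11+0) = 11
v[7] = max(1+11, 3+9, 5+7, …, 11+1, 13+0) = 13
v[8] = max(1+13, 3+11, 5+9, …, 13+1, 15+0) = 15
v[9] = max(1+15, 3+13, 5+11, …, 15+1, 17+0) = 17
v[10] = max(1+17, 3+15, 5+13, …, 17+1, 18+0) = 18
v[11] = max(1+18, 3+17, 5+15, …, 18+1, 21+0) = 21
v[12] = max(1+21, 3+18, 5+17, …, 21+1, 23+0) = 23
Best is to sell the whole 12-yard piece uncut for $23.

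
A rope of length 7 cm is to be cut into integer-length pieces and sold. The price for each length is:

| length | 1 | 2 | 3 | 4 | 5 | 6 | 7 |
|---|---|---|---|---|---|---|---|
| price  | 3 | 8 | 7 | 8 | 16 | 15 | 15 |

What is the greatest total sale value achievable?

27

Consider every possible first cut. best[k] is the best of p[i]+best[k−i] over all sellable i≤k.
best[1] = 3
best[2] = 8
best[3] = 11  (first piece 1, then best[2]=8)
best[4] = 16  (first piece 2, then best[2]=8)
best[5] = 19  (first piece 1, then best[4]=16)
best[6] = 24  (first piece 2, then best[4]=16)
best[7] = 27  (first piece 1, then best[6]=24)
One optimal cutting: 2 + 2 + 2 + 1 → $8 + $8 + $8 + $3 = $27.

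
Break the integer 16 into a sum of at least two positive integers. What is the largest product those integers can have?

Let m[k] be the best product for length k (with at least one cut). For each first piece i, the rest contributes max(k−i, m[k−i]).
m[2] = 1·max(1,0) = 1·1 = 1
m[3] = 1·max(2,1) = 1·2 = 2
m[4] = 2·max(2,1) = 2·2 = 4
m[5] = 2·max(3,2) = 2·3 = 6
m[6] = 3·max(3,2) = 3·3 = 9
m[7] = 2·max(5,6) = 2·6 = 12
m[8] = 2·max(6,9) = 2·9 = 18
m[9] = 3·max(6,9) = 3·9 = 27
m[10] = 2·max(8,18) = 2·18 = 36
m[11] = 2·max(9,27) = 2·27 = 54
m[12] = 3·max(9,27) = 3·27 = 81
m[13] = 2·max(11,54) = 2·54 = 108
m[14] = 2·max(12,81) = 2·81 = 162
m[15] = 3·max(12,81) = 3·81 = 243
m[16] = 2·max(14,162) = 2·162 = 324
One optimal split: 3 + 3 + 3 + 3 + 2 + 2; product 3·3·3·3·2·2 = 324.

324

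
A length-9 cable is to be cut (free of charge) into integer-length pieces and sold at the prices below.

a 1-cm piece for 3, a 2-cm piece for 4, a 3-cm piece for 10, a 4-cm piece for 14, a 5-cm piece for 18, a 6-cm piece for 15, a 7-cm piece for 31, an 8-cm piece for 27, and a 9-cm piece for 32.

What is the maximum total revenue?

Consider every possible first cut. best[k] is the best of p[i]+best[k−i] over all sellable i≤k.
best[1] = 3
best[2] = max(3+3, 4+0) = 6
best[3] = max(3+6, 4+3, 10+0) = 10
best[4] = max(3+10, 4+6, 10+3, 14+0) = 14
best[5] = max(3+14, 4+10, 10+6, 14+3, 18+0) = 18
best[6] = max(3+18, 4+14, 10+10, 14+6, 18+3, 15+0) = 21
best[7] = max(3+21, 4+18, 10+14, …, 15+3, 31+0) = 31
best[8] = max(3+31, 4+21, 10+18, …, 31+3, 27+0) = 34
best[9] = max(3+34, 4+31, 10+21, …, 27+3, 32+0) = 37
One optimal cutting: 7 + 1 + 1 → 31 + 3 + 3 = 37.

37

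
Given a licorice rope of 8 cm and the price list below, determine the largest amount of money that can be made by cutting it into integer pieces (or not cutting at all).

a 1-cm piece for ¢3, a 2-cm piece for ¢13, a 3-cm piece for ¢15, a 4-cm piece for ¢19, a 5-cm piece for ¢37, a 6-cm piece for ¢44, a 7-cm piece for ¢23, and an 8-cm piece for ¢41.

Build R[k] bottom-up: R[k] = max over allowed piece i of (p[i] + R[k−i]).
R[1] = 3
R[2] = max(3+3, 13+0) = 13
R[3] = max(3+13, 13+3, 15+0) = 16
R[4] = max(3+16, 13+13, 15+3, 19+0) = 26
R[5] = max(3+26, 13+16, 15+13, 19+3, 37+0) = 37
R[6] = max(3+37, 13+26, 15+16, 19+13, 37+3, 44+0) = 44
R[7] = max(3+44, 13+37, 15+26, …, 44+3, 23+0) = 50
R[8] = max(3+50, 13+44, 15+37, …, 23+3, 41+0) = 57
One optimal cutting: 6 + 2 → ¢44 + ¢13 = ¢57.

57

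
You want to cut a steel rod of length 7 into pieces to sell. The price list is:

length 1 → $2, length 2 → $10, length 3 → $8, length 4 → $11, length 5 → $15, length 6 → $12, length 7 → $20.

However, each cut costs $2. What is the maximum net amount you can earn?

26

Let net[k] be the best obtainable value from length k. For each k, try every first piece i and keep the best of price[i] + net[k−i] minus the 2 cut fee when i<k.
net[1] = 2
net[2] = 10
net[3] = 10  (first piece 1, then net[2]=10)
net[4] = 18  (first piece 2, then net[2]=10)
net[5] = 18  (first piece 1, then net[4]=18)
net[6] = 26  (first piece 2, then net[4]=18)
net[7] = 26  (first piece 1, then net[6]=26)
One optimal plan: pieces 2 + 2 + 2 + 1 (3 cuts) → $32 − $6 = $26.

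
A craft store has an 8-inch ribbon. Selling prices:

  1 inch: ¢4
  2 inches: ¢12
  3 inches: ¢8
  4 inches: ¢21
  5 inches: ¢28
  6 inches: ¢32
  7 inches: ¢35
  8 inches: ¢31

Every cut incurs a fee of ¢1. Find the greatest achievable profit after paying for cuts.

45

Let r[k] be the best obtainable value from length k. For each k, try every first piece i and keep the best of price[i] + r[k−i] minus the 1 cut fee when i<k.
r[1] = 4
r[2] = max(4+4-1, 12+0) = 12
r[3] = max(4+12-1, 12+4-1, 8+0) = 15
r[4] = max(4+15-1, 12+12-1, 8+4-1, 21+0) = 23
r[5] = max(4+23-1, 12+15-1, 8+12-1, 21+4-1, 28+0) = 28
r[6] = max(4+28-1, 12+23-1, 8+15-1, 21+12-1, 28+4-1, 32+0) = 34
r[7] = max(4+34-1, 12+28-1, 8+23-1, …, 32+4-1, 35+0) = 39
r[8] = max(4+39-1, 12+34-1, 8+28-1, …, 35+4-1, 31+0) = 45
One optimal plan: pieces 2 + 2 + 2 + 2 (3 cuts) → ¢48 − ¢3 = ¢45.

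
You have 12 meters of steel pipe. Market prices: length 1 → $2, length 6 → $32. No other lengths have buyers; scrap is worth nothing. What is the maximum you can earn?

64

Consider every possible first cut. best[k] is the best of p[i]+best[k−i] over all sellable i≤k.
best[1] = 2
best[2] = 4  (first piece 1, then best[1]=2)
best[3] = 6  (first piece 1, then best[2]=4)
best[4] = 8  (first piece 1, then best[3]=6)
best[5] = 10  (first piece 1, then best[4]=8)
best[6] = max(2+10, 32+0) = 32
best[7] = max(2+32, 32+2) = 34
best[8] = max(2+34, 32+4) = 36
best[9] = max(2+36, 32+6) = 38
best[10] = max(2+38, 32+8) = 40
best[11] = max(2+40, 32+10) = 42
best[12] = max(2+42, 32+32) = 64
One optimal cutting: 6 + 6 → $64.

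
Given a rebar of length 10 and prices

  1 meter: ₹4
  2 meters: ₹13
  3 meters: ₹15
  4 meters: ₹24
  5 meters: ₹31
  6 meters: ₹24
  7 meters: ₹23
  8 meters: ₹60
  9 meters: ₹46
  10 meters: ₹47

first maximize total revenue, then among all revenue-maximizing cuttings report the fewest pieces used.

Let r[k] be the best obtainable value from length k. For each k, try every first piece i and keep the best of price[i] + r[k−i].
r[1] = 4
r[2] = max(4+4, 13+0) = 13
r[3] = max(4+13, 13+4, 15+0) = 17
r[4] = max(4+17, 13+13, 15+4, 24+0) = 26
r[5] = max(4+26, 13+17, 15+13, 24+4, 31+0) = 31
r[6] = max(4+31, 13+26, 15+17, 24+13, 31+4, 24+0) = 39
r[7] = max(4+39, 13+31, 15+26, …, 24+4, 23+0) = 44
r[8] = max(4+44, 13+39, 15+31, …, 23+4, 60+0) = 60
r[9] = max(4+60, 13+44, 15+39, …, 60+4, 46+0) = 64
r[10] = max(4+64, 13+60, 15+44, …, 46+4, 47+0) = 73
Maximum revenue is ₹73.
Now minimize piece count subject to staying optimal: for each k, pieces[k] = 1 + min over i with p[i]+r[k−i]=r[k] of pieces[k−i].
pieces[7] = 2
pieces[8] = 1
pieces[9] = 2
pieces[10] = 2

2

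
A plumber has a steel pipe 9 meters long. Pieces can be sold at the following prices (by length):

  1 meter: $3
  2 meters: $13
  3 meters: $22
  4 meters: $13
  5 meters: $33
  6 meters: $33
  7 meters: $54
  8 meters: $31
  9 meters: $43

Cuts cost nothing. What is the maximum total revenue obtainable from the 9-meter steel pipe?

Build v[k] bottom-up: v[k] = max over allowed piece i of (p[i] + v[k−i]).
v[1] = 3
v[2] = max(3+3, 13+0) = 13
v[3] = max(3+13, 13+3, 22+0) = 22
v[4] = max(3+22, 13+13, 22+3, 13+0) = 26
v[5] = max(3+26, 13+22, 22+13, 13+3, 33+0) = 35
v[6] = max(3+35, 13+26, 22+22, 13+13, 33+3, 33+0) = 44
v[7] = max(3+44, 13+35, 22+26, …, 33+3, 54+0) = 54
v[8] = max(3+54, 13+44, 22+35, …, 54+3, 31+0) = 57
v[9] = max(3+57, 13+54, 22+44, …, 31+3, 43+0) = 67
One optimal cutting: 7 + 2 → $54 + $13 = $67.

67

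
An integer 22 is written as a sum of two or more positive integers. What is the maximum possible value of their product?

Fill prod[k] for k=2..22: at each k try every first piece i and multiply by the better of (k−i) uncut or prod[k−i].
prod[2] = 1×max(1,0) = 1×1 = 1
prod[3] = 1×max(2,1) = 1×2 = 2
prod[4] = 2×max(2,1) = 2×2 = 4
prod[5] = 2×max(3,2) = 2×3 = 6
prod[6] = 3×max(3,2) = 3×3 = 9
prod[7] = 2×max(5,6) = 2×6 = 12
prod[8] = 2×max(6,9) = 2×9 = 18
prod[9] = 3×max(6,9) = 3×9 = 27
prod[10] = 2×max(8,18) = 2×18 = 36
prod[11] = 2×max(9,27) = 2×27 = 54
prod[12] = 3×max(9,27) = 3×27 = 81
prod[13] = 2×max(11,54) = 2×54 = 108
prod[14] = 2×max(12,81) = 2×81 = 162
prod[15] = 3×max(12,81) = 3×81 = 243
prod[16] = 2×max(14,162) = 2×162 = 324
prod[17] = 2×max(15,243) = 2×243 = 486
prod[18] = 3×max(15,243) = 3×243 = 729
prod[19] = 2×max(17,486) = 2×486 = 972
prod[20] = 2×max(18,729) = 2×729 = 1458
prod[21] = 3×max(18,729) = 3×729 = 2187
prod[22] = 2×max(20,1458) = 2×1458 = 2916
One optimal split: 3 + 3 + 3 + 3 + 3 + 3 + 2 + 2; product 3×3×3×3×3×3×2×2 = 2916.

2916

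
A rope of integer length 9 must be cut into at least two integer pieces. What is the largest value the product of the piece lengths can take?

27

Define P[k] = max over 1≤i<k of i · max(k−i, P[k−i]); the inner max lets the remainder stay uncut if that's better.
P[2] = 1×max(1,0) = 1×1 = 1
P[3] = max(1×2, 2×1) = 2
P[4] = max(1×3, 2×2, 3×1) = 4
P[5] = max(1×4, 2×3, 3×2, 4×1) = 6
P[6] = max(1×6, 2×4, 3×3, 4×2, 5×1) = 9
P[7] = max(1×9, 2×6, 3×4, 4×3, 5×2, 6×1) = 12
P[8] = max(1×12, 2×9, 3×6, …, 6×2, 7×1) = 18
P[9] = max(1×18, 2×12, 3×9, …, 7×2, 8×1) = 27
One optimal split: 3 + 3 + 3; product 3×3×3 = 27.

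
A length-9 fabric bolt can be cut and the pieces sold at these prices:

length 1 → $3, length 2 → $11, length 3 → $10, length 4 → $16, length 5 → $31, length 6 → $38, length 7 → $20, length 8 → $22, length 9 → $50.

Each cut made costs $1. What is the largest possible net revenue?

Let net[k] be the best obtainable value from length k. For each k, try every first piece i and keep the best of price[i] + net[k−i] minus the 1 cut fee when i<k.
net[1] = 3
net[2] = max(3+3-1, 11+0) = 11
net[3] = max(3+11-1, 11+3-1, 10+0) = 13
net[4] = max(3+13-1, 11+11-1, 10+3-1, 16+0) = 21
net[5] = max(3+21-1, 11+13-1, 10+11-1, 16+3-1, 31+0) = 31
net[6] = max(3+31-1, 11+21-1, 10+13-1, 16+11-1, 31+3-1, 38+0) = 38
net[7] = max(3+38-1, 11+31-1, 10+21-1, …, 38+3-1, 20+0) = 41
net[8] = max(3+41-1, 11+38-1, 10+31-1, …, 20+3-1, 22+0) = 48
net[9] = max(3+48-1, 11+41-1, 10+38-1, …, 22+3-1, 50+0) = 51
One optimal plan: pieces 5 + 2 + 2 (2 cuts) → $53 − $2 = $51.

51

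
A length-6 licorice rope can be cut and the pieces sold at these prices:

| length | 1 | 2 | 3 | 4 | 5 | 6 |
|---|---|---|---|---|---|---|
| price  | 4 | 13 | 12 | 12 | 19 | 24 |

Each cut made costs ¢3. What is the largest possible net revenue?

Let r[k] be the best obtainable value from length k. For each k, try every first piece i and keep the best of price[i] + r[k−i] minus the 3 cut fee when i<k.
r[1] = 4
r[2] = max(4+4-3, 13+0) = 13
r[3] = max(4+13-3, 13+4-3, 12+0) = 14
r[4] = max(4+14-3, 13+13-3, 12+4-3, 12+0) = 23
r[5] = max(4+23-3, 13+14-3, 12+13-3, 12+4-3, 19+0) = 24
r[6] = max(4+24-3, 13+23-3, 12+14-3, 12+13-3, 19+4-3, 24+0) = 33
One optimal plan: pieces 2 + 2 + 2 (2 cuts) → ¢39 − ¢6 = ¢33.

33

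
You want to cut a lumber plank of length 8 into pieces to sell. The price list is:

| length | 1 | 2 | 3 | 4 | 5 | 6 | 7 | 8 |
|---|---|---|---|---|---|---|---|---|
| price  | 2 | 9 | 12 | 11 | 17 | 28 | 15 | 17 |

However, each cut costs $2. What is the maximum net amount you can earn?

Build r[k] bottom-up: r[k] = max over allowed piece i of (p[i] + r[k−i]) − 2 per cut.
r[1] = 2
r[2] = 9
r[3] = 12
r[4] = 16  (first piece 2, then r[2]=9)
r[5] = 19  (first piece 2, then r[3]=12)
r[6] = 28
r[7] = 28  (first piece 1, then r[6]=28)
r[8] = 35  (first piece 2, then r[6]=28)
One optimal plan: pieces 6 + 2 (1 cut) → $37 − $2 = $35.

35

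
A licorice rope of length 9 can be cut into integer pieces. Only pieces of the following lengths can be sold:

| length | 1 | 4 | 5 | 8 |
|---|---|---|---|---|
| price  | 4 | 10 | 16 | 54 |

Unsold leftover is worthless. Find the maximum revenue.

58

Consider every possible first cut. f[k] is the best of p[i]+f[k−i] over all sellable i≤k.
f[1] = 4
f[2] = 8  (first piece 1, then f[1]=4)
f[3] = 12  (first piece 1, then f[2]=8)
f[4] = max(4+12, 10+0) = 16
f[5] = max(4+16, 10+4, 16+0) = 20
f[6] = max(4+20, 10+8, 16+4) = 24
f[7] = max(4+24, 10+12, 16+8) = 28
f[8] = max(4+28, 10+16, 16+12, 54+0) = 54
f[9] = max(4+54, 10+20, 16+16, 54+4) = 58
One optimal cutting: 8 + 1 → ¢58.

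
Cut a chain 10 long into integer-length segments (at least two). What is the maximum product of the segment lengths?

Let f[k] be the best product for length k (with at least one cut). For each first piece i, the rest contributes max(k−i, f[k−i]).
Small cases: f[2]=1, f[3]=2.
f[4] = 2×max(2,1) = 2×2 = 4
f[5] = 2×max(3,2) = 2×3 = 6
f[6] = 3×max(3,2) = 3×3 = 9
f[7] = 2×max(5,6) = 2×6 = 12
f[8] = 2×max(6,9) = 2×9 = 18
f[9] = 3×max(6,9) = 3×9 = 27
f[10] = 2×max(8,18) = 2×18 = 36
One optimal split: 3 + 3 + 2 + 2; product 3×3×2×2 = 36.

36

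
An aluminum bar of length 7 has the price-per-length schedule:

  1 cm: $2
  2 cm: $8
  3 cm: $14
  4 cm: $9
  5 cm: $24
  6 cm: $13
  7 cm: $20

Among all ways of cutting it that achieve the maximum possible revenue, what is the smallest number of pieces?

Consider every possible first cut. r[k] is the best of p[i]+r[k−i] over all sellable i≤k.
r[1] = 2
r[2] = max(2+2, 8+0) = 8
r[3] = max(2+8, 8+2, 14+0) = 14
r[4] = max(2+14, 8+8, 14+2, 9+0) = 16
r[5] = max(2+16, 8+14, 14+8, 9+2, 24+0) = 24
r[6] = max(2+24, 8+16, 14+14, 9+8, 24+2, 13+0) = 28
r[7] = max(2+28, 8+24, 14+16, …, 13+2, 20+0) = 32
Maximum revenue is $32.
Now minimize piece count subject to staying optimal: for each k, pieces[k] = 1 + min over i with p[i]+r[k−i]=r[k] of pieces[k−i].
pieces[4] = 2
pieces[5] = 1
pieces[6] = 2
pieces[7] = 2

2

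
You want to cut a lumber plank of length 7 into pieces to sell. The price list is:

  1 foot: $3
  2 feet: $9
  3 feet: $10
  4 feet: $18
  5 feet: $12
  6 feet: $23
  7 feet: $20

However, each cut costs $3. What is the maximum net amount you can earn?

Build net[k] bottom-up: net[k] = max over allowed piece i of (p[i] + net[k−i]) − 3 per cut.
net[1] = 3
net[2] = max(3+3-3, 9+0) = 9
net[3] = max(3+9-3, 9+3-3, 10+0) = 10
net[4] = max(3+10-3, 9+9-3, 10+3-3, 18+0) = 18
net[5] = max(3+18-3, 9+10-3, 10+9-3, 18+3-3, 12+0) = 18
net[6] = max(3+18-3, 9+18-3, 10+10-3, 18+9-3, 12+3-3, 23+0) = 24
net[7] = max(3+24-3, 9+18-3, 10+18-3, …, 23+3-3, 20+0) = 25
One optimal plan: pieces 4 + 3 (1 cut) → $28 − $3 = $25.

25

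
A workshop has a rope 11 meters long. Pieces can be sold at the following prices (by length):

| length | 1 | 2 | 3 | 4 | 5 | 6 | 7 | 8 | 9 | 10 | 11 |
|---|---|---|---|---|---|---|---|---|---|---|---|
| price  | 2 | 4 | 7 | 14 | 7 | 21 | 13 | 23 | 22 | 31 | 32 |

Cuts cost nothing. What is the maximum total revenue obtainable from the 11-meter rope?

Let best[k] be the best obtainable value from length k. For each k, try every first piece i and keep the best of price[i] + best[k−i].
best[1] = 2
best[2] = 4  (first piece 1, then best[1]=2)
best[3] = 7
best[4] = 14
best[5] = 16  (first piece 1, then best[4]=14)
best[6] = 21
best[7] = 23  (first piece 1, then best[6]=21)
best[8] = 28  (first piece 4, then best[4]=14)
best[9] = 30  (first piece 1, then best[8]=28)
best[10] = 35  (first piece 4, then best[6]=21)
best[11] = 37  (first piece 1, then best[10]=35)
One optimal cutting: 6 + 4 + 1 → €21 + €14 + €2 = €37.

37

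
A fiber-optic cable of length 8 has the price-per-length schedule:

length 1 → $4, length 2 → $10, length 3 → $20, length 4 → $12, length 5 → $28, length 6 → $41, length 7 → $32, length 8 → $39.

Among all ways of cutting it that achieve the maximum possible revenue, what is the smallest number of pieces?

Build r[k] bottom-up: r[k] = max over allowed piece i of (p[i] + r[k−i]).
r[1] = 4
r[2] = 10
r[3] = 20
r[4] = 24  (first piece 1, then r[3]=20)
r[5] = 30  (first piece 2, then r[3]=20)
r[6] = 41
r[7] = 45  (first piece 1, then r[6]=41)
r[8] = 51  (first piece 2, then r[6]=41)
Maximum revenue is $51.
Now minimize piece count subject to staying optimal: for each k, pieces[k] = 1 + min over i with p[i]+r[k−i]=r[k] of pieces[k−i].
pieces[5] = 2
pieces[6] = 1
pieces[7] = 2
pieces[8] = 2

2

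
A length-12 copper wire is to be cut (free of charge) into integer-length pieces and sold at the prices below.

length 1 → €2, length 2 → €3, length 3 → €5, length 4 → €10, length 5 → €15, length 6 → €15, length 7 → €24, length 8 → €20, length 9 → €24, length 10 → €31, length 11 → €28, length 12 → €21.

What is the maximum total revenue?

Let best[k] be the best obtainable value from length k. For each k, try every first piece i and keep the best of price[i] + best[k−i].
best[1] = 2
best[2] = 4  (first piece 1, then best[1]=2)
best[3] = 6  (first piece 1, then best[2]=4)
best[4] = 10
best[5] = 15
best[6] = 17  (first piece 1, then best[5]=15)
best[7] = 24
best[8] = 26  (first piece 1, then best[7]=24)
best[9] = 28  (first piece 1, then best[8]=26)
best[10] = 31
best[11] = 34  (first piece 4, then best[7]=24)
best[12] = 39  (first piece 5, then best[7]=24)
One optimal cutting: 7 + 5 → €24 + €15 = €39.

39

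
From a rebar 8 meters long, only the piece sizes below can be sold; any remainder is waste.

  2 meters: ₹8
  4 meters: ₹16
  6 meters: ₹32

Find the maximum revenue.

40

Consider every possible first cut. f[k] is the best of p[i]+f[k−i] over all sellable i≤k.
f[1] = 0
f[2] = 8
f[3] = 8
f[4] = max(8+8, 16+0) = 16
f[5] = max(8+8, 16+0) = 16
f[6] = max(8+16, 16+8, 32+0) = 32
f[7] = max(8+16, 16+8, 32+0) = 32
f[8] = max(8+32, 16+16, 32+8) = 40
One optimal cutting: 6 + 2 → ₹40.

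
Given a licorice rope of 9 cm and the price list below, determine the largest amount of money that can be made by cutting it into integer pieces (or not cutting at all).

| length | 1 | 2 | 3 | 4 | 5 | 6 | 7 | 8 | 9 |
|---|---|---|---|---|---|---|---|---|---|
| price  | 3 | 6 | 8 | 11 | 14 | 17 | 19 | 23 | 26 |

27

Build v[k] bottom-up: v[k] = max over allowed piece i of (p[i] + v[k−i]).
v[1] = 3
v[2] = max(3+3, 6+0) = 6
v[3] = max(3+6, 6+3, 8+0) = 9
v[4] = max(3+9, 6+6, 8+3, 11+0) = 12
v[5] = max(3+12, 6+9, 8+6, 11+3, 14+0) = 15
v[6] = max(3+15, 6+12, 8+9, 11+6, 14+3, 17+0) = 18
v[7] = max(3+18, 6+15, 8+12, …, 17+3, 19+0) = 21
v[8] = max(3+21, 6+18, 8+15, …, 19+3, 23+0) = 24
v[9] = max(3+24, 6+21, 8+18, …, 23+3, 26+0) = 27
One optimal cutting: 1 + 1 + 1 + 1 + 1 + 1 + 1 + 1 + 1 → ¢3 + ¢3 + ¢3 + ¢3 + ¢3 + ¢3 + ¢3 + ¢3 + ¢3 = ¢27.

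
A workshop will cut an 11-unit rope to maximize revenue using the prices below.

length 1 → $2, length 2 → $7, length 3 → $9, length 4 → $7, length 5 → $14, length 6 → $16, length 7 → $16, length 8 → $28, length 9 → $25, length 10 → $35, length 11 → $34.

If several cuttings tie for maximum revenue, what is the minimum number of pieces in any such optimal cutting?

2

Build r[k] bottom-up: r[k] = max over allowed piece i of (p[i] + r[k−i]).
r[1] = 2
r[2] = 7
r[3] = 9  (first piece 1, then r[2]=7)
r[4] = 14  (first piece 2, then r[2]=7)
r[5] = 16  (first piece 1, then r[4]=14)
r[6] = 21  (first piece 2, then r[4]=14)
r[7] = 23  (first piece 1, then r[6]=21)
r[8] = 28  (first piece 2, then r[6]=21)
r[9] = 30  (first piece 1, then r[8]=28)
r[10] = 35  (first piece 2, then r[8]=28)
r[11] = 37  (first piece 1, then r[10]=35)
Maximum revenue is $37.
Now minimize piece count subject to staying optimal: for each k, pieces[k] = 1 + min over i with p[i]+r[k−i]=r[k] of pieces[k−i].
pieces[8] = 1
pieces[9] = 2
pieces[10] = 1
pieces[11] = 2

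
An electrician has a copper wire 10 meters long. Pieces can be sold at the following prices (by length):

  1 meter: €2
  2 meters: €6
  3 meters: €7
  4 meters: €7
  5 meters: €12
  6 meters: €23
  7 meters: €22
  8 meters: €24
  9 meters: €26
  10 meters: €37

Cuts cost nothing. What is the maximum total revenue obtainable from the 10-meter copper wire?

Build R[k] bottom-up: R[k] = max over allowed piece i of (p[i] + R[k−i]).
R[1] = 2
R[2] = 6
R[3] = 8  (first piece 1, then R[2]=6)
R[4] = 12  (first piece 2, then R[2]=6)
R[5] = 14  (first piece 1, then R[4]=12)
R[6] = 23
R[7] = 25  (first piece 1, then R[6]=23)
R[8] = 29  (first piece 2, then R[6]=23)
R[9] = 31  (first piece 1, then R[8]=29)
R[10] = 37
Best is to sell the whole 10-meter piece uncut for €37.

37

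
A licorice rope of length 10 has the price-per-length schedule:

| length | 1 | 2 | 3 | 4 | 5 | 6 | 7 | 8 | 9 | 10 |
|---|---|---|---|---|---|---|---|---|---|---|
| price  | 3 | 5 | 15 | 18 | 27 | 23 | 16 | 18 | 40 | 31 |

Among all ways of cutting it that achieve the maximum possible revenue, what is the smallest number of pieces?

2

Consider every possible first cut. r[k] is the best of p[i]+r[k−i] over all sellable i≤k.
r[1] = 3
r[2] = 6  (first piece 1, then r[1]=3)
r[3] = 15
r[4] = 18  (first piece 1, then r[3]=15)
r[5] = 27
r[6] = 30  (first piece 1, then r[5]=27)
r[7] = 33  (first piece 1, then r[6]=30)
r[8] = 42  (first piece 3, then r[5]=27)
r[9] = 45  (first piece 1, then r[8]=42)
r[10] = 54  (first piece 5, then r[5]=27)
Maximum revenue is ¢54.
Now minimize piece count subject to staying optimal: for each k, pieces[k] = 1 + min over i with p[i]+r[k−i]=r[k] of pieces[k−i].
pieces[7] = 2
pieces[8] = 2
pieces[9] = 2
pieces[10] = 2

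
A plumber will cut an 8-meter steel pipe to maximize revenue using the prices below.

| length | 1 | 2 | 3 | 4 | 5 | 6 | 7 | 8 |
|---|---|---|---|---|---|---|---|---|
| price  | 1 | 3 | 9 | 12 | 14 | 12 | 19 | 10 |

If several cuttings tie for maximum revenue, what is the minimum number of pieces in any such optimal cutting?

Let r[k] be the best obtainable value from length k. For each k, try every first piece i and keep the best of price[i] + r[k−i].
r[1] = 1
r[2] = 3
r[3] = 9
r[4] = 12
r[5] = 14
r[6] = 18  (first piece 3, then r[3]=9)
r[7] = 21  (first piece 3, then r[4]=12)
r[8] = 24  (first piece 4, then r[4]=12)
Maximum revenue is $24.
Now minimize piece count subject to staying optimal: for each k, pieces[k] = 1 + min over i with p[i]+r[k−i]=r[k] of pieces[k−i].
pieces[5] = 1
pieces[6] = 2
pieces[7] = 2
pieces[8] = 2

2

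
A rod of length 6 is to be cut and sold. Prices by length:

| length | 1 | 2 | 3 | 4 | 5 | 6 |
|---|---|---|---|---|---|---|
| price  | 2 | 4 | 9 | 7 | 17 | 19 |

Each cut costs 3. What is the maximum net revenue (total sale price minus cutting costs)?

19

Consider every possible first cut. v[k] is the best of p[i]+v[k−i] over all sellable i≤k, charging 3 whenever i<k.
v[1] = 2
v[2] = 4
v[3] = 9
v[4] = 8  (first piece 1, then v[3]=9)
v[5] = 17
v[6] = 19
Best is to make no cuts and sell whole for 19.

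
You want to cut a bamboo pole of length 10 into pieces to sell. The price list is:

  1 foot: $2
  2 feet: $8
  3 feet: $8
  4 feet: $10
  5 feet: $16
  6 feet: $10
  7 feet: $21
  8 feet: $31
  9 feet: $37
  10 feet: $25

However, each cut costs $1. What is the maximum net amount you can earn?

38

Let v[k] be the best obtainable value from length k. For each k, try every first piece i and keep the best of price[i] + v[k−i] minus the 1 cut fee when i<k.
v[1] = 2
v[2] = 8
v[3] = 9  (first piece 1, then v[2]=8)
v[4] = 15  (first piece 2, then v[2]=8)
v[5] = 16  (first piece 1, then v[4]=15)
v[6] = 22  (first piece 2, then v[4]=15)
v[7] = 23  (first piece 1, then v[6]=22)
v[8] = 31
v[9] = 37
v[10] = 38  (first piece 1, then v[9]=37)
One optimal plan: pieces 9 + 1 (1 cut) → $39 − $1 = $38.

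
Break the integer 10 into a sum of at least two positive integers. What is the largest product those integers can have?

36

Fill g[k] for k=2..10: at each k try every first piece i and multiply by the better of (k−i) uncut or g[k−i].
g[2] = 1*max(1,0) = 1*1 = 1
g[3] = 1*max(2,1) = 1*2 = 2
g[4] = 2*max(2,1) = 2*2 = 4
g[5] = 2*max(3,2) = 2*3 = 6
g[6] = 3*max(3,2) = 3*3 = 9
g[7] = 2*max(5,6) = 2*6 = 12
g[8] = 2*max(6,9) = 2*9 = 18
g[9] = 3*max(6,9) = 3*9 = 27
g[10] = 2*max(8,18) = 2*18 = 36
One optimal split: 3 + 3 + 2 + 2; product 3*3*2*2 = 36.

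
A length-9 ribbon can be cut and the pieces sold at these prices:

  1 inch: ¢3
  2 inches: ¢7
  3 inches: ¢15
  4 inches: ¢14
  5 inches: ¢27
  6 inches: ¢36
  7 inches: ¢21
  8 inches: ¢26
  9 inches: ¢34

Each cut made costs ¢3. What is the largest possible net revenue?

48

Build net[k] bottom-up: net[k] = max over allowed piece i of (p[i] + net[k−i]) − 3 per cut.
net[1] = 3
net[2] = 7
net[3] = 15
net[4] = 15  (first piece 1, then net[3]=15)
net[5] = 27
net[6] = 36
net[7] = 36  (first piece 1, then net[6]=36)
net[8] = 40  (first piece 2, then net[6]=36)
net[9] = 48  (first piece 3, then net[6]=36)
One optimal plan: pieces 6 + 3 (1 cut) → ¢51 − ¢3 = ¢48.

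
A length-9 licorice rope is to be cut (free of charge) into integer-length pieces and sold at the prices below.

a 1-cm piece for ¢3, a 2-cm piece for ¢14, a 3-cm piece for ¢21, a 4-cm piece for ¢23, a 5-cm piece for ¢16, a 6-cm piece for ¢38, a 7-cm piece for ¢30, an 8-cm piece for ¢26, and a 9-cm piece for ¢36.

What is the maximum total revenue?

63

Build best[k] bottom-up: best[k] = max over allowed piece i of (p[i] + best[k−i]).
best[1] = 3
best[2] = 14
best[3] = 21
best[4] = 28  (first piece 2, then best[2]=14)
best[5] = 35  (first piece 2, then best[3]=21)
best[6] = 42  (first piece 2, then best[4]=28)
best[7] = 49  (first piece 2, then best[5]=35)
best[8] = 56  (first piece 2, then best[6]=42)
best[9] = 63  (first piece 2, then best[7]=49)
One optimal cutting: 3 + 2 + 2 + 2 → ¢21 + ¢14 + ¢14 + ¢14 = ¢63.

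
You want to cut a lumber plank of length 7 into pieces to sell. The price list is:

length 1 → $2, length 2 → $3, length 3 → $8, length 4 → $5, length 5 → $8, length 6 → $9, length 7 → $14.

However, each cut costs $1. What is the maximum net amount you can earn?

16

Let net[k] be the best obtainable value from length k. For each k, try every first piece i and keep the best of price[i] + net[k−i] minus the 1 cut fee when i<k.
net[1] = 2
net[2] = max(2+2-1, 3+0) = 3
net[3] = max(2+3-1, 3+2-1, 8+0) = 8
net[4] = max(2+8-1, 3+3-1, 8+2-1, 5+0) = 9
net[5] = max(2+9-1, 3+8-1, 8+3-1, 5+2-1, 8+0) = 10
net[6] = max(2+10-1, 3+9-1, 8+8-1, 5+3-1, 8+2-1, 9+0) = 15
net[7] = max(2+15-1, 3+10-1, 8+9-1, …, 9+2-1, 14+0) = 16
One optimal plan: pieces 3 + 3 + 1 (2 cuts) → $18 − $2 = $16.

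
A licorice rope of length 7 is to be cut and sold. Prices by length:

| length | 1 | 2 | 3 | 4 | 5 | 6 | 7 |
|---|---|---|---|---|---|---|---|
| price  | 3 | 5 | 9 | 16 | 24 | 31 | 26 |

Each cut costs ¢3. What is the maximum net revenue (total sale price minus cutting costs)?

Let r[k] be the best obtainable value from length k. For each k, try every first piece i and keep the best of price[i] + r[k−i] minus the 3 cut fee when i<k.
r[1] = 3
r[2] = max(3+3-3, 5+0) = 5
r[3] = max(3+5-3, 5+3-3, 9+0) = 9
r[4] = max(3+9-3, 5+5-3, 9+3-3, 16+0) = 16
r[5] = max(3+16-3, 5+9-3, 9+5-3, 16+3-3, 24+0) = 24
r[6] = max(3+24-3, 5+16-3, 9+9-3, 16+5-3, 24+3-3, 31+0) = 31
r[7] = max(3+31-3, 5+24-3, 9+16-3, …, 31+3-3, 26+0) = 31
One optimal plan: pieces 6 + 1 (1 cut) → ¢34 − ¢3 = ¢31.

31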